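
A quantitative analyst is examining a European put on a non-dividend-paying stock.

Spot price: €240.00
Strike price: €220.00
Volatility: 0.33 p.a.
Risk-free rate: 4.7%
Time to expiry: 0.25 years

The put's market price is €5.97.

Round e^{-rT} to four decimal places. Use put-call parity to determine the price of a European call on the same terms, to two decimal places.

€28.54

e^(−rT) = e^(−0.047·0.25) = 0.9883
Put-call parity: C − P = S − K·e^(−rT) = 240 − 220·0.9883 = 240 − 217.4260 = 22.5740
C = P + (C − P) = 5.97 + (22.5740) = 28.5440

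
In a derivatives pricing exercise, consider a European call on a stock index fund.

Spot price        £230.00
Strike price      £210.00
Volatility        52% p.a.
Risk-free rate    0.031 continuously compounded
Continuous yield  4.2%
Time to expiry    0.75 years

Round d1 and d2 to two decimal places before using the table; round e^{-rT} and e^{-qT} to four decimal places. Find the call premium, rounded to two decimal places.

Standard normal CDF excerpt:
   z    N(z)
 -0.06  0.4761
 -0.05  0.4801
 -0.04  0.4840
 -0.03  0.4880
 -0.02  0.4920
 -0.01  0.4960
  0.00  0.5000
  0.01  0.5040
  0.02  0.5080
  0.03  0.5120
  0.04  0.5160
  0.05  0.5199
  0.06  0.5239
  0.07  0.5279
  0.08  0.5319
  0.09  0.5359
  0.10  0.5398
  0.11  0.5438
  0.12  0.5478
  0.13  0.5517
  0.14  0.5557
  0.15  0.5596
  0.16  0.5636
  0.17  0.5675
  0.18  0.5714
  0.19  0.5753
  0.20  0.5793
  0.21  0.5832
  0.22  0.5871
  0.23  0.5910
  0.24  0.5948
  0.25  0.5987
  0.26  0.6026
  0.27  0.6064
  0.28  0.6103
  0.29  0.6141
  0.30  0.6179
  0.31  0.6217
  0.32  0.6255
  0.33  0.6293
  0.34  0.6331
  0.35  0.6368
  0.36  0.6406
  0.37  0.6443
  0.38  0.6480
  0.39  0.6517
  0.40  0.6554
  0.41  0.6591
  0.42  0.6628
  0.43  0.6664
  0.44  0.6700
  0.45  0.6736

T = 0.75;  σ√T = 0.4503
d₁ = [ln(230/210) + (0.031 − 0.042 + 0.52²/2)·0.75] / 0.4503 = [0.0910 + 0.0932] / 0.4503 = 0.4089 which rounds to 0.41
d₂ = d₁ − σ√T = 0.4089 − 0.4503 = -0.0415 which rounds to -0.04
exp(−qT) = exp(−0.042·0.75) = 0.9690;  exp(−rT) = exp(−0.031·0.75) = 0.9770
C = 230·0.9690·N(0.41) − 210·0.9770·N(-0.04) = 230·0.9690·0.6591 − 210·0.9770·0.4840 = 146.8936 − 99.3023 = 47.5913

£47.59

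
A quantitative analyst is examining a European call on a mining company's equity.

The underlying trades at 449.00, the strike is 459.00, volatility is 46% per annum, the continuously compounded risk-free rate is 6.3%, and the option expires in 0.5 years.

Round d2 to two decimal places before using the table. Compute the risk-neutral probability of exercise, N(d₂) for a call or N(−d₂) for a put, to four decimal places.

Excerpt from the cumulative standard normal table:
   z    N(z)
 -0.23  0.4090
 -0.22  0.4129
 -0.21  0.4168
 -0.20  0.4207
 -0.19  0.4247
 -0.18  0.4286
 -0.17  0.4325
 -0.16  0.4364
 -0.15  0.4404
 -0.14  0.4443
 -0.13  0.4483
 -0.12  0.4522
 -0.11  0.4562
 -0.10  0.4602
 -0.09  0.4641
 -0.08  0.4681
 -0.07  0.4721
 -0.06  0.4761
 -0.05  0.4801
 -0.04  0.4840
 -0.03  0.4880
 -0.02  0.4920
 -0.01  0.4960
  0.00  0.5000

σ√T = 0.46·√0.5 = 0.3253
d₁ = [ln(449/459) + (0.063 + 0.46²/2)·0.5] / 0.3253 = [-0.0220 + 0.0844] / 0.3253 = 0.1918 ⇒ 0.19
d₂ = d₁ − σ√T = 0.1918 − 0.3253 = -0.1335 ⇒ -0.13
Risk-neutral Pr[S_T > K] = N(d₂) = N(-0.13) = 0.4483

0.4483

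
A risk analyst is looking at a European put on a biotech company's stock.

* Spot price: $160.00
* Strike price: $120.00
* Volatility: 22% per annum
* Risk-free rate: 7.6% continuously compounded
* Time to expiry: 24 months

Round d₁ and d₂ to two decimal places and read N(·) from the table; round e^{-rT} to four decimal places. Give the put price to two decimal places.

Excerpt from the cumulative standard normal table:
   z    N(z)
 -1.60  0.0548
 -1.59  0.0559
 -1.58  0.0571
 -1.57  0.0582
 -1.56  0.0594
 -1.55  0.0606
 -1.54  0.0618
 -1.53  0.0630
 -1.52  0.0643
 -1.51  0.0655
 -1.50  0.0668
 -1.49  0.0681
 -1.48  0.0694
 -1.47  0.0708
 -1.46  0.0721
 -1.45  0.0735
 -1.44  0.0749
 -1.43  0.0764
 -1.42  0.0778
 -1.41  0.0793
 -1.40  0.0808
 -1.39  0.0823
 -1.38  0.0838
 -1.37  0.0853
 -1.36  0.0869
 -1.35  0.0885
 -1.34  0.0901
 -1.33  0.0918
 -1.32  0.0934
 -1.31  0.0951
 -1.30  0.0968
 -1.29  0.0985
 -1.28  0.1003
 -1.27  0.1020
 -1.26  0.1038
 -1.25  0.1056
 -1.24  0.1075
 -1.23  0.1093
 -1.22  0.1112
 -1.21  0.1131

σ√T = 0.22·√2 = 0.3111
d₁ = [ln(160/120) + (0.076 + ½·0.22²)·2] / (σ√T) = (0.2877 + 0.2004) / 0.3111 = 1.5688 ≈ 1.57
d₂ = 1.5688 − 0.3111 = 1.2576 ≈ 1.26
e^(−rT) = e^(−0.076·2) = 0.8590
P = 120·0.8590·N(-1.26) − 160·N(-1.57) = 120·0.8590·0.1038 − 160·0.0582 = 10.6997 − 9.3120 = 1.3877

$1.39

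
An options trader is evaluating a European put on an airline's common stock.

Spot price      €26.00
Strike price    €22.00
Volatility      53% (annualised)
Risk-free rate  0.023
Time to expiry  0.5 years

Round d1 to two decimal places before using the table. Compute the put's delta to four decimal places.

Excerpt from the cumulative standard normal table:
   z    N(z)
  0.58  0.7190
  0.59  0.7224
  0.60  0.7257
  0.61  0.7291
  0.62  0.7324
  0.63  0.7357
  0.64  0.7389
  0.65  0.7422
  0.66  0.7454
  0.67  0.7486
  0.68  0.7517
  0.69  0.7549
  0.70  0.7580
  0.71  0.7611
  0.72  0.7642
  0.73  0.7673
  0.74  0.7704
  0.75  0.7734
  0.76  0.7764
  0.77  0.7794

σ√T = 0.53 × 0.7071 = 0.3748
ln(S/K) + (r + σ²/2)T = ln(26/22) + (0.023 + 0.53²/2)·0.5 = 0.1671 + 0.0817 = 0.2488
d₁ = 0.2488 / 0.3748 = 0.6638 which rounds to 0.66
N(d₁) = N(0.66) = 0.7454
Δ_put = N(d₁) − 1 = 0.7454 − 1 = -0.2546

-0.2546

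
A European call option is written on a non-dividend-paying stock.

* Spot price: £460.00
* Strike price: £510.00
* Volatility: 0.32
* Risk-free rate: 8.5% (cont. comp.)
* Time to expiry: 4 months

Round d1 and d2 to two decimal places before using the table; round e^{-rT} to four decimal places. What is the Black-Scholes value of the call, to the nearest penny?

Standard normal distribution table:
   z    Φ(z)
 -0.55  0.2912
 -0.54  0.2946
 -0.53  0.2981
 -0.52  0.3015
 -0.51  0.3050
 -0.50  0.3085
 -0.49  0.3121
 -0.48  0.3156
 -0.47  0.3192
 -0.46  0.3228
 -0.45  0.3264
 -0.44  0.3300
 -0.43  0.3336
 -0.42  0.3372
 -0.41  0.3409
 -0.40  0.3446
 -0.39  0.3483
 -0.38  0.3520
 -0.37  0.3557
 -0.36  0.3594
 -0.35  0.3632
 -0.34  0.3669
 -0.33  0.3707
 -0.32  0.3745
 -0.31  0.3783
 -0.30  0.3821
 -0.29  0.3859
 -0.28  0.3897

£21.07

σ√T = 0.32 × 0.5774 = 0.1848
d₁ = [ln(460/510) + (0.085 + 0.32²/2)·0.3333] / 0.1848 = [-0.1032 + 0.0454] / 0.1848 = -0.3128 ≈ -0.31
d₂ = d₁ − σ√T = -0.3128 − 0.1848 = -0.4975 ≈ -0.50
e^(−rT) = e^(−0.085·0.3333) = 0.9721
C = 460·N(-0.31) − 510·0.9721·N(-0.50) = 460·0.3783 − 510·0.9721·0.3085 = 174.0180 − 152.9454 = 21.0726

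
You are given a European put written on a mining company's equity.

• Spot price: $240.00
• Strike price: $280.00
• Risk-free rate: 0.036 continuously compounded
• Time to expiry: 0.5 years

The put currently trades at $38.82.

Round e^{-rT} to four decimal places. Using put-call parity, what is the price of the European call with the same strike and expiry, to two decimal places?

$3.80

e^(−rT) = e^(−0.036·0.5) = 0.9822
Put-call parity: C − P = S − K·e^(−rT) = 240 − 280·0.9822 = 240 − 275.0160 = -35.0160
C = P + (C − P) = 38.82 + (-35.0160) = 3.8040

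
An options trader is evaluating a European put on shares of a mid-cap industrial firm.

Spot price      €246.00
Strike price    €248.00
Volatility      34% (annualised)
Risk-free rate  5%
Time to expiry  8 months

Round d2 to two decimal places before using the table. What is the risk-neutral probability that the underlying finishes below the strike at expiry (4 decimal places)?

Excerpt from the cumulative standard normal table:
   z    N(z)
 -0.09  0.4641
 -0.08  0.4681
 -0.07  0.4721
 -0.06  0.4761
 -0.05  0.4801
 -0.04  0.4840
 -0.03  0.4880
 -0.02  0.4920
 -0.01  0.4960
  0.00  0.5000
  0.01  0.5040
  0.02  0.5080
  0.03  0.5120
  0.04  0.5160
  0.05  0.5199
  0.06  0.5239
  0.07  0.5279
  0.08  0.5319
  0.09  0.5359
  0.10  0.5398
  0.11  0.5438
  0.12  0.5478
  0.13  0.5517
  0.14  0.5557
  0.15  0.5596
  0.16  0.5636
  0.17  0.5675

0.5199

σ√T = 0.34 × 0.8165 = 0.2776
d₁ = [ln(246/248) + (0.05 + 0.34²/2)·0.6667] / 0.2776 = [-0.0081 + 0.0719] / 0.2776 = 0.2297 ≈ 0.23
d₂ = d₁ − σ√T = 0.2297 − 0.2776 = -0.0479 ≈ -0.05
Pr(exercise) under Q = N(−d₂) = N(0.05) = 0.5199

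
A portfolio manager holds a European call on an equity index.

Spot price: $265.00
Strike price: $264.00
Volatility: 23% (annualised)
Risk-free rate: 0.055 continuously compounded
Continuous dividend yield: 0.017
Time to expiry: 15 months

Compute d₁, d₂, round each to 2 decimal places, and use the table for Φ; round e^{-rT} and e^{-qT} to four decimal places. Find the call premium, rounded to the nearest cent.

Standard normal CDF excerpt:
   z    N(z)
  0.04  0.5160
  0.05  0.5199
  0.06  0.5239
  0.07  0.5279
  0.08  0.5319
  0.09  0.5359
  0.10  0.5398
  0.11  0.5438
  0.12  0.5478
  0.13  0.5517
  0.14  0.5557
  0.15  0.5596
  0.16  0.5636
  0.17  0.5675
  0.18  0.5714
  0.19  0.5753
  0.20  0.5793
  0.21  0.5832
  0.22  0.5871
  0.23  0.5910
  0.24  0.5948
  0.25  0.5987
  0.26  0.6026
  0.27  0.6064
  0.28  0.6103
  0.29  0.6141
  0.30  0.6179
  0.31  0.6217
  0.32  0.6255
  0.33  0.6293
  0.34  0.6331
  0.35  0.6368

$33.15

σ√T = 0.23·√1.25 = 0.2571
d₁ = [ln(265/264) + (0.055 − 0.017 + 0.23²/2)·1.25] / 0.2571 = [0.0038 + 0.0806] / 0.2571 = 0.3280 which rounds to 0.33
d₂ = d₁ − σ√T = 0.3280 − 0.2571 = 0.0708 which rounds to 0.07
exp(−qT) = exp(−0.017·1.25) = 0.9790;  exp(−rT) = exp(−0.055·1.25) = 0.9336
C = 265·0.9790·N(0.33) − 264·0.9336·N(0.07) = 265·0.9790·0.6293 − 264·0.9336·0.5279 = 163.2624 − 130.1117 = 33.1507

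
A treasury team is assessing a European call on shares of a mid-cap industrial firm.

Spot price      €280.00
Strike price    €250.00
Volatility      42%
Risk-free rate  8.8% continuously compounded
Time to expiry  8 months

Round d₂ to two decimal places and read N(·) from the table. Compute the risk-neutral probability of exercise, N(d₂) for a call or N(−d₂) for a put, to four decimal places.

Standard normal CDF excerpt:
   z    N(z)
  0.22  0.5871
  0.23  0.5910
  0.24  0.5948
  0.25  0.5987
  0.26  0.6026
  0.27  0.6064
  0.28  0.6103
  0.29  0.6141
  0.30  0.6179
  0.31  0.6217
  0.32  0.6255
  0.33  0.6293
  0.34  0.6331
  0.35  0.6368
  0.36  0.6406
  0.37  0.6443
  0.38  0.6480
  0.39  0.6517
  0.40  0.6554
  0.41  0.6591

0.6293

σ√T = 0.42 × 0.8165 = 0.3429
d₁ = [ln(280/250) + (0.088 + ½·0.42²)·0.6667] / (σ√T) = (0.1133 + 0.1175) / 0.3429 = 0.6730 ⇒ 0.67
d₂ = 0.6730 − 0.3429 = 0.3301 ⇒ 0.33
Risk-neutral Pr[S_T > K] = N(d₂) = N(0.33) = 0.6293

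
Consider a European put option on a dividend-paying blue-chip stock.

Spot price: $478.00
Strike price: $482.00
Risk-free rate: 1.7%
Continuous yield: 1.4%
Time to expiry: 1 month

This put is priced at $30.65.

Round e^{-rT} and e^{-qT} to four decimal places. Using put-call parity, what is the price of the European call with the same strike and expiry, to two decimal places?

$26.75

e^(−qT) = e^(−0.014·0.08333) = 0.9988;  e^(−rT) = e^(−0.017·0.08333) = 0.9986
Put-call parity: C − P = S·e^(−qT) − K·e^(−rT) = 478·0.9988 − 482·0.9986 = 477.4264 − 481.3252 = -3.8988
C = P + (C − P) = 30.65 + (-3.8988) = 26.7512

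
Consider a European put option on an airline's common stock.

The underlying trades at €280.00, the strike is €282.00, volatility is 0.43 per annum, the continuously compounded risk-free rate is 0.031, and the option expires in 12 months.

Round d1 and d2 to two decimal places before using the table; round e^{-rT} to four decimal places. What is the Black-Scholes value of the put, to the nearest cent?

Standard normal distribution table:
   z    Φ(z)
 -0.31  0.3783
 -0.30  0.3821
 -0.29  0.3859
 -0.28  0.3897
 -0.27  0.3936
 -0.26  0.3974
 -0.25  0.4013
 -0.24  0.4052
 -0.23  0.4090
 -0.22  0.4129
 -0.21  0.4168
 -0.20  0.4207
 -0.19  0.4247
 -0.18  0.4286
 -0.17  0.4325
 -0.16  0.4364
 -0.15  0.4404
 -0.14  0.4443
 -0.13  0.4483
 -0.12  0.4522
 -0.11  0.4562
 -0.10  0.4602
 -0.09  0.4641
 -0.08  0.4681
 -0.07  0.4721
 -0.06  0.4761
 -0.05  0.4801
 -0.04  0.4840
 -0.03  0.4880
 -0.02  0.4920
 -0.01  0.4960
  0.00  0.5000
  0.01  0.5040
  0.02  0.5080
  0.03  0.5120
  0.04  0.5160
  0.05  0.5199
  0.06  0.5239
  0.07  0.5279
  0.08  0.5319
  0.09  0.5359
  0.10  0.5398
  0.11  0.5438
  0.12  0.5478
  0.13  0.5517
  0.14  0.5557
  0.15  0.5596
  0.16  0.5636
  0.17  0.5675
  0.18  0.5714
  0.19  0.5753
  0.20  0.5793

T = 1;  σ√T = 0.4300
d₁ = [ln(280/282) + (0.031 + ½·0.43²)·1] / (σ√T) = (-0.0071 + 0.1234) / 0.4300 = 0.2705 which rounds to 0.27
d₂ = 0.2705 − 0.4300 = -0.1595 which rounds to -0.16
e^(−rT) = e^(−0.031·1) = 0.9695
N(−d₂) = N(0.16) = 0.5636;  N(−d₁) = N(-0.27) = 0.3936
P = 282·0.9695·0.5636 − 280·0.3936 = 154.0877 − 110.2080 = 43.8797

€43.88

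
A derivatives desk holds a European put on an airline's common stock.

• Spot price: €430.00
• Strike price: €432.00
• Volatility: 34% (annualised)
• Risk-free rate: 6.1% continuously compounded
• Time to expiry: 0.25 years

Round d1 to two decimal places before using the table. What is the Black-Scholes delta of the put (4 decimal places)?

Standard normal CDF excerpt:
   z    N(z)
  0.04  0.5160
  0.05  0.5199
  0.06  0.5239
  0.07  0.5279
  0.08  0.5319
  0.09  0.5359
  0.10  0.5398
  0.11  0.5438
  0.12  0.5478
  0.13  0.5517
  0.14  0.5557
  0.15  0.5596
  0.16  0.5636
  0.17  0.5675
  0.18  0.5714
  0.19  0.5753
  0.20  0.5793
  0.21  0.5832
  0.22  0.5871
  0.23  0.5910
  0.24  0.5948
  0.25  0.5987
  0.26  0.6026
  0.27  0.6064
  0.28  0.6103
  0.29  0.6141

-0.4404

σ√T = 0.34·√0.25 = 0.1700
d₁ = [ln(430/432) + (0.061 + ½·0.34²)·0.25] / (σ√T) = (-0.0046 + 0.0297) / 0.1700 = 0.1474 → 0.15
N(d₁) = N(0.15) = 0.5596
Δ_put = N(d₁) − 1 = 0.5596 − 1 = -0.4404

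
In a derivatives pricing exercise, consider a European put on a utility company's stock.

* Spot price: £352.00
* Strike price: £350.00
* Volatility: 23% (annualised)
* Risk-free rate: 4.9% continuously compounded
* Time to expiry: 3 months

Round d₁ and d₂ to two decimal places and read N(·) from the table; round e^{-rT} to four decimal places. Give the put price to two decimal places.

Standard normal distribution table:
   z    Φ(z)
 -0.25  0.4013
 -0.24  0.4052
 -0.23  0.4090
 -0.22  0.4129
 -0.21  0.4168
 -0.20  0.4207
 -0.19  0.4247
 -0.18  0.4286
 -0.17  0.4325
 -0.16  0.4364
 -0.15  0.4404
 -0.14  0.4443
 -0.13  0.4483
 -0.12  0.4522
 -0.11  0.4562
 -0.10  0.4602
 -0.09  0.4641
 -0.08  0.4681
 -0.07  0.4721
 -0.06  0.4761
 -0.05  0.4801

£12.39

σ√T = 0.23·√0.25 = 0.1150
d₁ = [ln(352/350) + (0.049 + ½·0.23²)·0.25] / (σ√T) = (0.0057 + 0.0189) / 0.1150 = 0.2136 ⇒ 0.21
d₂ = 0.2136 − 0.1150 = 0.0986 ⇒ 0.10
exp(−rT) = exp(−0.049·0.25) = 0.9878
P = 350·0.9878·N(-0.10) − 352·N(-0.21) = 350·0.9878·0.4602 − 352·0.4168 = 159.1049 − 146.7136 = 12.3913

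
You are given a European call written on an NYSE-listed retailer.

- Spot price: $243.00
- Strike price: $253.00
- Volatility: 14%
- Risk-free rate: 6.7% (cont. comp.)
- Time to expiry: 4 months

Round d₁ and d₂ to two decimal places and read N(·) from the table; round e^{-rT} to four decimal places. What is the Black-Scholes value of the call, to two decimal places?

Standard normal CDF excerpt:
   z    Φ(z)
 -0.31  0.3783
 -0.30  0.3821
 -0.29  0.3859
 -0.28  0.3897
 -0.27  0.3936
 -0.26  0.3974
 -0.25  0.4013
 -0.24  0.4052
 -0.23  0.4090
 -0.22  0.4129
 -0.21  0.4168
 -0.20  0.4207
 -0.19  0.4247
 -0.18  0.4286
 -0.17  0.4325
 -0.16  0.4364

$5.83

T = 0.3333;  σ√T = 0.0808
ln(S/K) + (r + σ²/2)T = ln(243/253) + (0.067 + 0.14²/2)·0.3333 = -0.0403 + 0.0256 = -0.0147
d₁ = -0.0147 / 0.0808 = -0.1822 → -0.18
d₂ = d₁ − σ√T = -0.1822 − 0.0808 = -0.2630 → -0.26
e^(−rT) = e^(−0.067·0.3333) = 0.9779
N(d₁) = N(-0.18) = 0.4286;  N(d₂) = N(-0.26) = 0.3974
C = 243·0.4286 − 253·0.9779·0.3974 = 104.1498 − 98.3202 = 5.8296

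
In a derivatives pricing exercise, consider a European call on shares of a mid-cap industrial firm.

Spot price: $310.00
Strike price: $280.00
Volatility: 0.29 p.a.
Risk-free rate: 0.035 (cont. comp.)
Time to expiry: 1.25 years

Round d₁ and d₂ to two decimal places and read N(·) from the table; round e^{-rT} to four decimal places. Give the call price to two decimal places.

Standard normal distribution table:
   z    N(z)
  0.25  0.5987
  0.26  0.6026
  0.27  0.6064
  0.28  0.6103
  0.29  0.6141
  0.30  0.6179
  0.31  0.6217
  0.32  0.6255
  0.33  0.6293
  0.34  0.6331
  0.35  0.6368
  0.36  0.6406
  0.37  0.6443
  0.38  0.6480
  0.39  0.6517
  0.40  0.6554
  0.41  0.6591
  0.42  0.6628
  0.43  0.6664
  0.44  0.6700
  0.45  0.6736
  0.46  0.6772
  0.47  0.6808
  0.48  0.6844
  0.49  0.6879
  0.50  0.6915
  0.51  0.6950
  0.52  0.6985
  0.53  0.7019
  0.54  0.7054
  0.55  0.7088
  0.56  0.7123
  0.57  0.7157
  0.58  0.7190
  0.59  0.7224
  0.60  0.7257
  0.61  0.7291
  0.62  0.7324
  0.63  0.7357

T = 1.25;  σ√T = 0.3242
d₁ = [ln(310/280) + (0.035 + ½·0.29²)·1.25] / (σ√T) = (0.1018 + 0.0963) / 0.3242 = 0.6110 ≈ 0.61
d₂ = 0.6110 − 0.3242 = 0.2867 ≈ 0.29
e^(−rT) = e^(−0.035·1.25) = 0.9572
C = 310·N(0.61) − 280·0.9572·N(0.29) = 310·0.7291 − 280·0.9572·0.6141 = 226.0210 − 164.5886 = 61.4324

$61.43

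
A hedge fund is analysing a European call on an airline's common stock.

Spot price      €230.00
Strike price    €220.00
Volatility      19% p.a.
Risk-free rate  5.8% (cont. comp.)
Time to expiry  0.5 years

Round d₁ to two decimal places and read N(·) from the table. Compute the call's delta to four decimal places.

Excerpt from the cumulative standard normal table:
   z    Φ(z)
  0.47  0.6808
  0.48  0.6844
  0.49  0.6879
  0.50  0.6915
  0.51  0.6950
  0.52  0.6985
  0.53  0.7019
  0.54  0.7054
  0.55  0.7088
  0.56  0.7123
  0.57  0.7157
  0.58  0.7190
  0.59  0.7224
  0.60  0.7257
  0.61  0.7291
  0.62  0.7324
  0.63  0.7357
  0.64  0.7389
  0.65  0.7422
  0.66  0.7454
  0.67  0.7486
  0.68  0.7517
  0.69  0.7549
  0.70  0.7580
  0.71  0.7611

0.7291

T = 0.5;  σ√T = 0.1344
d₁ = [ln(230/220) + (0.058 + 0.19²/2)·0.5] / 0.1344 = [0.0445 + 0.0380] / 0.1344 = 0.6139 ⇒ 0.61
N(d₁) = N(0.61) = 0.7291
Δ_call = N(d₁) = 0.7291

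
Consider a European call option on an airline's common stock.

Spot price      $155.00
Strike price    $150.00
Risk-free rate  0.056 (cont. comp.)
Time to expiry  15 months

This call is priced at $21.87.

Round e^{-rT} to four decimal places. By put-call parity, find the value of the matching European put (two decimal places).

$6.73

e^(−rT) = e^(−0.056·1.25) = 0.9324
Put-call parity: C − P = S − K·e^(−rT) = 155 − 150·0.9324 = 155 − 139.8600 = 15.1400
P = C − (C − P) = 21.87 − (15.1400) = 6.7300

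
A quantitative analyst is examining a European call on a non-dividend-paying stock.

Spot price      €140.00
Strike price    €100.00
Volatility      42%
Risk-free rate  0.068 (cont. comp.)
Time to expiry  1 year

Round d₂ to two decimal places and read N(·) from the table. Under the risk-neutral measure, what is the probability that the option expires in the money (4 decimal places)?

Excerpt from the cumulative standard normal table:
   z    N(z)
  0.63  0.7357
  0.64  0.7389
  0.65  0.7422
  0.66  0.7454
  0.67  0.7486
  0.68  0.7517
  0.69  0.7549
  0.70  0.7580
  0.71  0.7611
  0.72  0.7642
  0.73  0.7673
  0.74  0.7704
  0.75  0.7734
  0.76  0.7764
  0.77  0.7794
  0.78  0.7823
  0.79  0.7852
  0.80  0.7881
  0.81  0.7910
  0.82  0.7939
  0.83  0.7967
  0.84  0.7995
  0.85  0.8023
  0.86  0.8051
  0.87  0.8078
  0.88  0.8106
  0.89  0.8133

σ√T = 0.42 × 1.0000 = 0.4200
d₁ = [ln(140/100) + (0.068 + 0.42²/2)·1] / 0.4200 = [0.3365 + 0.1562] / 0.4200 = 1.1730 which rounds to 1.17
d₂ = d₁ − σ√T = 1.1730 − 0.4200 = 0.7530 which rounds to 0.75
Risk-neutral Pr[S_T > K] = N(d₂) = N(0.75) = 0.7734

0.7734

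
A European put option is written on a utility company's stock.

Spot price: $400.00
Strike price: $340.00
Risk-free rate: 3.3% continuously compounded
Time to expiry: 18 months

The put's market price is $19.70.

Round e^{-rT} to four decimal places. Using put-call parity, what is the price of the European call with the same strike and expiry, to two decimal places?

exp(−rT) = exp(−0.033·1.5) = 0.9517
Put-call parity: C − P = S − K·e^(−rT) = 400 − 340·0.9517 = 400 − 323.5780 = 76.4220
C = P + (C − P) = 19.70 + (76.4220) = 96.1220

$96.12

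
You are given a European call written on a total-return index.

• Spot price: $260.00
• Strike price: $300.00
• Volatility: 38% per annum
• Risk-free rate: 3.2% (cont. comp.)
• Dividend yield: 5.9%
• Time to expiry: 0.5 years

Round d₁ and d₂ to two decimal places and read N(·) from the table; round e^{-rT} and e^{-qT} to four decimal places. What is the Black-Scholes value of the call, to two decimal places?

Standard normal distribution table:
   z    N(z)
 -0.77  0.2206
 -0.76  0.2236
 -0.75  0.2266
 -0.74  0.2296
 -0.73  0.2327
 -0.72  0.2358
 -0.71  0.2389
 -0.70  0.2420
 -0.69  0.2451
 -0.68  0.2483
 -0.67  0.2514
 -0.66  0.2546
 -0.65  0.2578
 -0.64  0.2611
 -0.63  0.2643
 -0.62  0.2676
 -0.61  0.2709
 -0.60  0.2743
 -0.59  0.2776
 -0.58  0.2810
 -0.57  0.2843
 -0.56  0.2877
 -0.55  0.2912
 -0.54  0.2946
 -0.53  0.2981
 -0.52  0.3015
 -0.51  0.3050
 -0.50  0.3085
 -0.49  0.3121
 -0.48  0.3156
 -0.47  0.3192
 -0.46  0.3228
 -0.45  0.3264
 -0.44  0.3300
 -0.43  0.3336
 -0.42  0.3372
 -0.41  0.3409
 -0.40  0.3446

$12.78

σ√T = 0.38 × 0.7071 = 0.2687
d₁ = [ln(260/300) + (0.032 − 0.059 + 0.38²/2)·0.5] / 0.2687 = [-0.1431 + 0.0226] / 0.2687 = -0.4485 → -0.45
d₂ = d₁ − σ√T = -0.4485 − 0.2687 = -0.7172 → -0.72
e^(−qT) = e^(−0.059·0.5) = 0.9709;  e^(−rT) = e^(−0.032·0.5) = 0.9841
N(d₁) = N(-0.45) = 0.3264;  N(d₂) = N(-0.72) = 0.2358
C = 260·0.9709·0.3264 − 300·0.9841·0.2358 = 82.3945 − 69.6152 = 12.7792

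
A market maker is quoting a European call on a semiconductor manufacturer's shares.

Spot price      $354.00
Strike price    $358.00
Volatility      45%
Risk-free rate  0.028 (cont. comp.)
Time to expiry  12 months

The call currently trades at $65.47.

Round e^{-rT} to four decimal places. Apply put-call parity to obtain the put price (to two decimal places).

exp(−rT) = exp(−0.028·1) = 0.9724
Put-call parity: C − P = S − K·e^(−rT) = 354 − 358·0.9724 = 354 − 348.1192 = 5.8808
P = C − (C − P) = 65.47 − (5.8808) = 59.5892

$59.59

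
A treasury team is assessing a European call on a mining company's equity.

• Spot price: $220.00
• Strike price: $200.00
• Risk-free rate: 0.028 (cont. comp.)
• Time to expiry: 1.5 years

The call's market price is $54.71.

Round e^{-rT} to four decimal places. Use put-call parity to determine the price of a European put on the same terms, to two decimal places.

$26.49

e^(−rT) = e^(−0.028·1.5) = 0.9589
Put-call parity: C − P = S − K·e^(−rT) = 220 − 200·0.9589 = 220 − 191.7800 = 28.2200
P = C − (C − P) = 54.71 − (28.2200) = 26.4900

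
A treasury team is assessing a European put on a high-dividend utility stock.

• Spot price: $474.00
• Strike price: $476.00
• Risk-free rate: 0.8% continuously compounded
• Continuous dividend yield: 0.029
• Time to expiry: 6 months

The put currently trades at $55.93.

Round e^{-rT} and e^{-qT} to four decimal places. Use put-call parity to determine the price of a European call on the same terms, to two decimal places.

$49.01

exp(−qT) = exp(−0.029·0.5) = 0.9856;  exp(−rT) = exp(−0.008·0.5) = 0.9960
Put-call parity: C − P = S·e^(−qT) − K·e^(−rT) = 474·0.9856 − 476·0.9960 = 467.1744 − 474.0960 = -6.9216
C = P + (C − P) = 55.93 + (-6.9216) = 49.0084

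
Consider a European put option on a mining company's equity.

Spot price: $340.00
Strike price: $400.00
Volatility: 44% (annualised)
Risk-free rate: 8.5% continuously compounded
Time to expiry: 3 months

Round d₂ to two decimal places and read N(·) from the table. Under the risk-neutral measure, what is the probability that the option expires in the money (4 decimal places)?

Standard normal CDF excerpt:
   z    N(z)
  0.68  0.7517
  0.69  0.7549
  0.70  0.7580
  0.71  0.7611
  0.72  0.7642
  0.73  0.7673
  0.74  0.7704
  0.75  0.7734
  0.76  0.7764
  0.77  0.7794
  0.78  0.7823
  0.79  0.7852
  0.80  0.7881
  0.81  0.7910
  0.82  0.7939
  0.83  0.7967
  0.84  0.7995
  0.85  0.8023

0.7734

σ√T = 0.44·√0.25 = 0.2200
ln(S/K) + (r + σ²/2)T = ln(340/400) + (0.085 + 0.44²/2)·0.25 = -0.1625 + 0.0455 = -0.1171
d₁ = -0.1171 / 0.2200 = -0.5321 ≈ -0.53
d₂ = d₁ − σ√T = -0.5321 − 0.2200 = -0.7521 ≈ -0.75
Pr(exercise) under Q = N(−d₂) = N(0.75) = 0.7734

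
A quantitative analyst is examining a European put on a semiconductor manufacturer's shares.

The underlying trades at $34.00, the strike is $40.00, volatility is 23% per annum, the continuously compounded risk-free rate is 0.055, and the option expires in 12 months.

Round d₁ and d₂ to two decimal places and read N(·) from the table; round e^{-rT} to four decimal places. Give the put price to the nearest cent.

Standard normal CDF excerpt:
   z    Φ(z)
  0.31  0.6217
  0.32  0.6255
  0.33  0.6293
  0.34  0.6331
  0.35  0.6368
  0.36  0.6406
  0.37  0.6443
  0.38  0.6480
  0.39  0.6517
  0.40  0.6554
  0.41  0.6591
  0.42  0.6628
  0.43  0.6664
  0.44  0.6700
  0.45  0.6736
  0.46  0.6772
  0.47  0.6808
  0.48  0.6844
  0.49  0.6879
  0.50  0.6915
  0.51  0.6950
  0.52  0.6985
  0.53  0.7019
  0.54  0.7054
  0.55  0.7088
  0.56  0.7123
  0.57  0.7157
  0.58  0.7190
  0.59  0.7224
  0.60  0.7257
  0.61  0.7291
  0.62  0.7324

$5.57

σ√T = 0.23·√1 = 0.2300
d₁ = [ln(34/40) + (0.055 + 0.23²/2)·1] / 0.2300 = [-0.1625 + 0.0814] / 0.2300 = -0.3525 ≈ -0.35
d₂ = d₁ − σ√T = -0.3525 − 0.2300 = -0.5825 ≈ -0.58
e^(−rT) = e^(−0.055·1) = 0.9465
N(−d₂) = N(0.58) = 0.7190;  N(−d₁) = N(0.35) = 0.6368
P = 40·0.9465·0.7190 − 34·0.6368 = 27.2213 − 21.6512 = 5.5701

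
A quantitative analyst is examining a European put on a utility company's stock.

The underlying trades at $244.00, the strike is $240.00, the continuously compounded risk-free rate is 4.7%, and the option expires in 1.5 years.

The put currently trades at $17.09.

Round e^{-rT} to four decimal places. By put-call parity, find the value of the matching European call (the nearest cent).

exp(−rT) = exp(−0.047·1.5) = 0.9319
Put-call parity: C − P = S − K·e^(−rT) = 244 − 240·0.9319 = 244 − 223.6560 = 20.3440
C = P + (C − P) = 17.09 + (20.3440) = 37.4340

$37.43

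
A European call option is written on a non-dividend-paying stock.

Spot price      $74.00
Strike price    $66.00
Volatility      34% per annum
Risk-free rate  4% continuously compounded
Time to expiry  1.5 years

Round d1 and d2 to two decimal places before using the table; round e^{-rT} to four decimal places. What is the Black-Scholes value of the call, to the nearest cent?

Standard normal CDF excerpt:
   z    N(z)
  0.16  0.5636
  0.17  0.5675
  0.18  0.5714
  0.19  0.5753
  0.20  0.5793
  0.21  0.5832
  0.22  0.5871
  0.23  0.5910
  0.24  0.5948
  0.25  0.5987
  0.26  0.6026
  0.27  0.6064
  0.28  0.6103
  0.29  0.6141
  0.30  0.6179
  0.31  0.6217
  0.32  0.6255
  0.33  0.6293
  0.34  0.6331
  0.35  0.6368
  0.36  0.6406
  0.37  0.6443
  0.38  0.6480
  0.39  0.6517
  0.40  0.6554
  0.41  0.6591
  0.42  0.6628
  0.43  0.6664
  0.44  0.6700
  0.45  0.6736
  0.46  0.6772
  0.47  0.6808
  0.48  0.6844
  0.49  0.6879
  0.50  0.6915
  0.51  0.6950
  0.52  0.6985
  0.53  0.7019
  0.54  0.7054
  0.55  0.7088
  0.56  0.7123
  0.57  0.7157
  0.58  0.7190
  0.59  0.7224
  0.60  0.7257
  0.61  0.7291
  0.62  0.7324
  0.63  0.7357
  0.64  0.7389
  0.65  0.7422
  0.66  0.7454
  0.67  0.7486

$18.19

T = 1.5;  σ√T = 0.4164
d₁ = [ln(74/66) + (0.04 + 0.34²/2)·1.5] / 0.4164 = [0.1144 + 0.1467] / 0.4164 = 0.6270 which rounds to 0.63
d₂ = d₁ − σ√T = 0.6270 − 0.4164 = 0.2106 which rounds to 0.21
exp(−rT) = exp(−0.04·1.5) = 0.9418
C = 74·N(0.63) − 66·0.9418·N(0.21) = 74·0.7357 − 66·0.9418·0.5832 = 54.4418 − 36.2510 = 18.1908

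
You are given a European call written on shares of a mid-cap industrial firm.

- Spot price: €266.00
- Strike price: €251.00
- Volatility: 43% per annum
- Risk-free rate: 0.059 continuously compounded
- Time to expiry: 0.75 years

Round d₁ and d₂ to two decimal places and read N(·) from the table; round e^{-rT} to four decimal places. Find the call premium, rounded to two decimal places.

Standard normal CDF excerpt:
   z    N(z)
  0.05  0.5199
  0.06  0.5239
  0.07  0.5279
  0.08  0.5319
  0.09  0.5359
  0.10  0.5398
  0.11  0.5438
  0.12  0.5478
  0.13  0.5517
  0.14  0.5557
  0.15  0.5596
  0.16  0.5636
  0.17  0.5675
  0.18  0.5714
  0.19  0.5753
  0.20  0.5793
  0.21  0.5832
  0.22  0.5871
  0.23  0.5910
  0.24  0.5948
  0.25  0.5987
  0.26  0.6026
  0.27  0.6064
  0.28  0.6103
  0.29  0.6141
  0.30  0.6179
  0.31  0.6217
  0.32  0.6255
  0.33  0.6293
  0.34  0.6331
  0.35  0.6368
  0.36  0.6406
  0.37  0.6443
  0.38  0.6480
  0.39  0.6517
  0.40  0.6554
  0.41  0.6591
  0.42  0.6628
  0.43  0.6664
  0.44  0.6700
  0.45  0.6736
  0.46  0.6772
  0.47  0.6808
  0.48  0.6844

€51.45

T = 0.75;  σ√T = 0.3724
ln(S/K) + (r + σ²/2)T = ln(266/251) + (0.059 + 0.43²/2)·0.75 = 0.0580 + 0.1136 = 0.1716
d₁ = 0.1716 / 0.3724 = 0.4609 ⇒ 0.46
d₂ = d₁ − σ√T = 0.4609 − 0.3724 = 0.0885 ⇒ 0.09
exp(−rT) = exp(−0.059·0.75) = 0.9567
C = 266·N(0.46) − 251·0.9567·N(0.09) = 266·0.6772 − 251·0.9567·0.5359 = 180.1352 − 128.6866 = 51.4486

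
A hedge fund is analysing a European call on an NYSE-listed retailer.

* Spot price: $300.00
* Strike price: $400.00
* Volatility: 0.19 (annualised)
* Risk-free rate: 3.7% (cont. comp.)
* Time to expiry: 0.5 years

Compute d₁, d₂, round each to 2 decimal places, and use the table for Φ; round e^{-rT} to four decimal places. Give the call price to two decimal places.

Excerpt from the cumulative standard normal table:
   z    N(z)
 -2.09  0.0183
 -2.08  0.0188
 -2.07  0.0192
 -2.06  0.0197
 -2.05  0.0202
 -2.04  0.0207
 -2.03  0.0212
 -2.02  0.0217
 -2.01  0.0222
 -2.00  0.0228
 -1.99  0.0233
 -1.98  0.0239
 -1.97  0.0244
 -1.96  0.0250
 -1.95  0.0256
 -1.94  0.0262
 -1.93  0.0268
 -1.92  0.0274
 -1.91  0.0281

$0.32

T = 0.5;  σ√T = 0.1344
ln(S/K) + (r + σ²/2)T = ln(300/400) + (0.037 + 0.19²/2)·0.5 = -0.2877 + 0.0275 = -0.2602
d₁ = -0.2602 / 0.1344 = -1.9364 which rounds to -1.94
d₂ = d₁ − σ√T = -1.9364 − 0.1344 = -2.0708 which rounds to -2.07
e^(−rT) = e^(−0.037·0.5) = 0.9817
C = 300·N(-1.94) − 400·0.9817·N(-2.07) = 300·0.0262 − 400·0.9817·0.0192 = 7.8600 − 7.5395 = 0.3205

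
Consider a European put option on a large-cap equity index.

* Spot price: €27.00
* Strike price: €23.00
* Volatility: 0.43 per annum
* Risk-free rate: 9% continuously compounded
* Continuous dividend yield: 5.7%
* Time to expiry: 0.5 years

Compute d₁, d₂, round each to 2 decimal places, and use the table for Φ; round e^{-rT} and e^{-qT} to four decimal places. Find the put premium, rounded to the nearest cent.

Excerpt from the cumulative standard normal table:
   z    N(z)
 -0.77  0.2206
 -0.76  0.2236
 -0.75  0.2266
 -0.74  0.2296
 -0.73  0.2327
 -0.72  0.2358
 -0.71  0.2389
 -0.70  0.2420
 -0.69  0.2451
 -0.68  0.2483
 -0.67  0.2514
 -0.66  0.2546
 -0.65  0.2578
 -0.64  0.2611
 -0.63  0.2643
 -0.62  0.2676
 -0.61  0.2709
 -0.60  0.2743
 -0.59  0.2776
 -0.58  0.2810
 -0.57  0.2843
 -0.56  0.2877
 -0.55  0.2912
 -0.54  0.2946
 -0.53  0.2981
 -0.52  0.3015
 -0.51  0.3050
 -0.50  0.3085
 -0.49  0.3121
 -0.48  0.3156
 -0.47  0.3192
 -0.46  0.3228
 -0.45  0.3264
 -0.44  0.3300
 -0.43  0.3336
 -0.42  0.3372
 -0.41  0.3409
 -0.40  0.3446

σ√T = 0.43·√0.5 = 0.3041
ln(S/K) + (r − q + σ²/2)T = ln(27/23) + (0.09 − 0.057 + 0.43²/2)·0.5 = 0.1603 + 0.0627 = 0.2231
d₁ = 0.2231 / 0.3041 = 0.7336 which rounds to 0.73
d₂ = d₁ − σ√T = 0.7336 − 0.3041 = 0.4296 which rounds to 0.43
e^(−qT) = e^(−0.057·0.5) = 0.9719;  e^(−rT) = e^(−0.09·0.5) = 0.9560
N(−d₂) = N(-0.43) = 0.3336;  N(−d₁) = N(-0.73) = 0.2327
P = 23·0.9560·0.3336 − 27·0.9719·0.2327 = 7.3352 − 6.1064 = 1.2288

€1.23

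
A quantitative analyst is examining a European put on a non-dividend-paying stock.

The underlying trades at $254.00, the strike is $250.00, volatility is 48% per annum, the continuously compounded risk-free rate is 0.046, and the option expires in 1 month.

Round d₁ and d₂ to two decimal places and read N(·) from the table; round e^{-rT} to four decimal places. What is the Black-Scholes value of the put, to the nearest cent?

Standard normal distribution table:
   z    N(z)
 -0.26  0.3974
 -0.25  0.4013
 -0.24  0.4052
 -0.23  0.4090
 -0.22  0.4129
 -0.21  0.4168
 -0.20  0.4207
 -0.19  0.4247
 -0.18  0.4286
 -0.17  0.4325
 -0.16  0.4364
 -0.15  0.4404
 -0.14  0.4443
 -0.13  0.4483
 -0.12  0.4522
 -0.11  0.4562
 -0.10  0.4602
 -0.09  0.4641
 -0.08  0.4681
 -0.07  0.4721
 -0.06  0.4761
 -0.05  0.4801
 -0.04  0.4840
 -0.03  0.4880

T = 0.08333;  σ√T = 0.1386
d₁ = [ln(254/250) + (0.046 + 0.48²/2)·0.08333] / 0.1386 = [0.0159 + 0.0134] / 0.1386 = 0.2115 which rounds to 0.21
d₂ = d₁ − σ√T = 0.2115 − 0.1386 = 0.0729 which rounds to 0.07
e^(−rT) = e^(−0.046·0.08333) = 0.9962
N(−d₂) = N(-0.07) = 0.4721;  N(−d₁) = N(-0.21) = 0.4168
P = 250·0.9962·0.4721 − 254·0.4168 = 117.5765 − 105.8672 = 11.7093

$11.71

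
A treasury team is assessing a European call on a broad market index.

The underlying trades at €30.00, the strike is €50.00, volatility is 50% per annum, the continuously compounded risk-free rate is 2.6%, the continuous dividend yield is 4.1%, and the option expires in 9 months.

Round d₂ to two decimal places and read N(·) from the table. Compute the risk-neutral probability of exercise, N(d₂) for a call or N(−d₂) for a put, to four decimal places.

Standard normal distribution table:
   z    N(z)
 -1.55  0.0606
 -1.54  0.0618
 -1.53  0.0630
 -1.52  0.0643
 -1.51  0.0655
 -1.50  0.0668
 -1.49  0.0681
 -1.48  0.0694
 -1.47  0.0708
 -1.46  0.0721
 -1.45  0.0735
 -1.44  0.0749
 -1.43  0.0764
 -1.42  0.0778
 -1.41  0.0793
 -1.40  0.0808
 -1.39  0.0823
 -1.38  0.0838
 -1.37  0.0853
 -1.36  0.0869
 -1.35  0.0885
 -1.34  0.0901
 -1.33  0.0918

0.0778

T = 0.75;  σ√T = 0.4330
ln(S/K) + (r − q + σ²/2)T = ln(30/50) + (0.026 − 0.041 + 0.5²/2)·0.75 = -0.5108 + 0.0825 = -0.4283
d₁ = -0.4283 / 0.4330 = -0.9892 → -0.99
d₂ = d₁ − σ√T = -0.9892 − 0.4330 = -1.4222 → -1.42
Pr(exercise) under Q = N(d₂) = 0.0778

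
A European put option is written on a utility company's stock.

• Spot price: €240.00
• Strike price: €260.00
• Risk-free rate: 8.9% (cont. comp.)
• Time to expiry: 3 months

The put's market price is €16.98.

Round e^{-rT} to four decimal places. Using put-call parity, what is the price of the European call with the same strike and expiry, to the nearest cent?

€2.70

e^(−rT) = e^(−0.089·0.25) = 0.9780
Put-call parity: C − P = S − K·e^(−rT) = 240 − 260·0.9780 = 240 − 254.2800 = -14.2800
C = P + (C − P) = 16.98 + (-14.2800) = 2.7000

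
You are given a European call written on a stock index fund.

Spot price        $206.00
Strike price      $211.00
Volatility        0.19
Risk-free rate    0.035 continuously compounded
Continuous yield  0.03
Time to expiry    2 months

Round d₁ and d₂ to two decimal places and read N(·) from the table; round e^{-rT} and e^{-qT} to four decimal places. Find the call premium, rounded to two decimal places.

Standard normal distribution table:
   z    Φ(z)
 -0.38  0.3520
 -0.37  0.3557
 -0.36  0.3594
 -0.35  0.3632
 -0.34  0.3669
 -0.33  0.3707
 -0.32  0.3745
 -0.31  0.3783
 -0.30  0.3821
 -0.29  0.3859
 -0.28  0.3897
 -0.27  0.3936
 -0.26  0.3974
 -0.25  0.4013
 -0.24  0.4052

$4.49

σ√T = 0.19 × 0.4082 = 0.0776
d₁ = [ln(206/211) + (0.035 − 0.03 + 0.19²/2)·0.1667] / 0.0776 = [-0.0240 + 0.0038] / 0.0776 = -0.2596 → -0.26
d₂ = d₁ − σ√T = -0.2596 − 0.0776 = -0.3372 → -0.34
e^(−qT) = e^(−0.03·0.1667) = 0.9950;  e^(−rT) = e^(−0.035·0.1667) = 0.9942
N(d₁) = N(-0.26) = 0.3974;  N(d₂) = N(-0.34) = 0.3669
C = 206·0.9950·0.3974 − 211·0.9942·0.3669 = 81.4551 − 76.9669 = 4.4882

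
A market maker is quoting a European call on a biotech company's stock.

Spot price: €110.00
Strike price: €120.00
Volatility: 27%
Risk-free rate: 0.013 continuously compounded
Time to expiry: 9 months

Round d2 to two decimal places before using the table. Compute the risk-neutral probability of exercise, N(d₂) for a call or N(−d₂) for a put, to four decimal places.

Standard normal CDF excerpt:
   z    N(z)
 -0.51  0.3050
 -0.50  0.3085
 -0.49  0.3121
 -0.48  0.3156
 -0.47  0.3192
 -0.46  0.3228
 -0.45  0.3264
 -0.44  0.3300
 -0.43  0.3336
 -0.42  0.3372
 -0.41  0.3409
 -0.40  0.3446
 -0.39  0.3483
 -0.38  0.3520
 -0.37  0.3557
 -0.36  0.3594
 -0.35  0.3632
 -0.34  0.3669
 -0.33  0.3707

σ√T = 0.27 × 0.8660 = 0.2338
d₁ = [ln(110/120) + (0.013 + 0.27²/2)·0.75] / 0.2338 = [-0.0870 + 0.0371] / 0.2338 = -0.2135 → -0.21
d₂ = d₁ − σ√T = -0.2135 − 0.2338 = -0.4473 → -0.45
Risk-neutral Pr[S_T > K] = N(d₂) = N(-0.45) = 0.3264

0.3264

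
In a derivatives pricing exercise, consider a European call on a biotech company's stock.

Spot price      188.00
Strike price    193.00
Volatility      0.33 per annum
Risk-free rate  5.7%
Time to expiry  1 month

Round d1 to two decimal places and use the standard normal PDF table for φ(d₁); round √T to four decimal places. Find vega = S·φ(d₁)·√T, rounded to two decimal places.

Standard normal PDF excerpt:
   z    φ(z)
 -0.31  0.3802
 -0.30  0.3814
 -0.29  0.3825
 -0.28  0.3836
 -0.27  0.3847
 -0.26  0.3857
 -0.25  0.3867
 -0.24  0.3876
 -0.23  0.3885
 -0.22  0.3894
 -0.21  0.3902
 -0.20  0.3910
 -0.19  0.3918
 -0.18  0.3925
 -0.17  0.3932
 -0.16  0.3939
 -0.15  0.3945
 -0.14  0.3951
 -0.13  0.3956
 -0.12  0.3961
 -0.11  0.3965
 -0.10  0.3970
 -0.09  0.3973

21.30

σ√T = 0.33·√0.08333 = 0.0953
d₁ = [ln(188/193) + (0.057 + ½·0.33²)·0.08333] / (σ√T) = (-0.0262 + 0.0093) / 0.0953 = -0.1780 ≈ -0.18
√T = √0.08333 = 0.2887
φ(d₁) = φ(-0.18) = 0.3925
vega = S·φ(d₁)·√T = 188·0.3925·0.2887 = 21.3032
(The put has the same vega.)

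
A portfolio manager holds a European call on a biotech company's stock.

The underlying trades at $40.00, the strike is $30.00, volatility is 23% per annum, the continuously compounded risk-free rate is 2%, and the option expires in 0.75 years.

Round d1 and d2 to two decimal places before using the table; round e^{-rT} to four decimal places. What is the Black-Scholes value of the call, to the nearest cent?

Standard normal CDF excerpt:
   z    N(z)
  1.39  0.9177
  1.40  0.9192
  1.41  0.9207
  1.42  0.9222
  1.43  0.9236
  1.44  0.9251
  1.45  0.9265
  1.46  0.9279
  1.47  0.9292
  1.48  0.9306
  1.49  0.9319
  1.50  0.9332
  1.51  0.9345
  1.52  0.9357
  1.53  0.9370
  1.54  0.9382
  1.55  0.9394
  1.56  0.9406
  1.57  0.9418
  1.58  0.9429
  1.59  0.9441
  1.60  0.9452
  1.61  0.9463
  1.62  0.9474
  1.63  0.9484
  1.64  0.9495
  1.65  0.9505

$10.64

σ√T = 0.23 × 0.8660 = 0.1992
d₁ = [ln(40/30) + (0.02 + ½·0.23²)·0.75] / (σ√T) = (0.2877 + 0.0348) / 0.1992 = 1.6192 → 1.62
d₂ = 1.6192 − 0.1992 = 1.4200 → 1.42
exp(−rT) = exp(−0.02·0.75) = 0.9851
C = 40·N(1.62) − 30·0.9851·N(1.42) = 40·0.9474 − 30·0.9851·0.9222 = 37.8960 − 27.2538 = 10.6422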